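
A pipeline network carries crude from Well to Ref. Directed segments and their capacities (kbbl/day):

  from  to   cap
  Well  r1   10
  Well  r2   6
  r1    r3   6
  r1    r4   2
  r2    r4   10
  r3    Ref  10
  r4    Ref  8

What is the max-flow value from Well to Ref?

14

Augment Well→r1→r3→Ref: bottleneck 6, flow now 6.
Augment Well→r1→r4→Ref: bottleneck 2, flow now 8.
Augment Well→r2→r4→Ref: bottleneck 6, flow now 14.
No augmenting path remains; maximum flow = 14.
In the residual graph, reachable from Well: {Well, r1}.
Min-cut edges: Well→r2 (6), r1→r3 (6), r1→r4 (2); capacity 6 + 6 + 2 = 14.
This cut is saturated, so no flow can exceed 14.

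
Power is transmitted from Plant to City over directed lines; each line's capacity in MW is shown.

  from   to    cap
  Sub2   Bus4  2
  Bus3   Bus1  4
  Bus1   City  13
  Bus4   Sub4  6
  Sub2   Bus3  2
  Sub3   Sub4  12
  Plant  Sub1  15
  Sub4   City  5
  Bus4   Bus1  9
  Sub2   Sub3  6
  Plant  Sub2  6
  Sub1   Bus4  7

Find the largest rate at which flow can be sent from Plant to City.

Augment Plant→Sub2→Bus3→Bus1→City: bottleneck 2, flow now 2.
Augment Plant→Sub2→Bus4→Bus1→City: bottleneck 2, flow now 4.
Augment Plant→Sub2→Sub3→Sub4→City: bottleneck 2, flow now 6.
Augment Plant→Sub1→Bus4→Bus1→City: bottleneck 7, flow now 13.
No augmenting path remains; maximum flow = 13.
In the residual graph, reachable from Plant: {Plant, Sub1}.
Min-cut edges: Plant→Sub2 (6), Sub1→Bus4 (7); capacity 6 + 7 = 13.
This cut is saturated, so no flow can exceed 13.

13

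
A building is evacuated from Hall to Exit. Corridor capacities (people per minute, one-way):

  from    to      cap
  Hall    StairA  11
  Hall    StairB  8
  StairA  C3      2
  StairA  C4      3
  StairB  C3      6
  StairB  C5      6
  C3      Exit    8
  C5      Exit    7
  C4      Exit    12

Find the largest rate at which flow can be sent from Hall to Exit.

13

Augment Hall→StairA→C3→Exit: bottleneck 2, flow now 2.
Augment Hall→StairA→C4→Exit: bottleneck 3, flow now 5.
Augment Hall→StairB→C3→Exit: bottleneck 6, flow now 11.
Augment Hall→StairB→C5→Exit: bottleneck 2, flow now 13.
No augmenting path remains; maximum flow = 13.
In the residual graph, reachable from Hall: {Hall, StairA}.
Min-cut edges: Hall→StairB (8), StairA→C3 (2), StairA→C4 (3); capacity 8 + 2 + 3 = 13.
This cut is saturated, so no flow can exceed 13.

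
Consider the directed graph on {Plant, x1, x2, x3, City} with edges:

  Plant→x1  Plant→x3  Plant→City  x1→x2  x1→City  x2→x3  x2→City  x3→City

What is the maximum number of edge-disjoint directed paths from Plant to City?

Assign every edge capacity 1; by Menger, the answer equals the max flow.
Path Plant→City (+1); total 1.
Path Plant→x1→City (+1); total 2.
Path Plant→x3→City (+1); total 3.
No residual Plant→City path; max flow = 3.
Certifying cut of size 3: {Plant→City, Plant→x1, Plant→x3}.

3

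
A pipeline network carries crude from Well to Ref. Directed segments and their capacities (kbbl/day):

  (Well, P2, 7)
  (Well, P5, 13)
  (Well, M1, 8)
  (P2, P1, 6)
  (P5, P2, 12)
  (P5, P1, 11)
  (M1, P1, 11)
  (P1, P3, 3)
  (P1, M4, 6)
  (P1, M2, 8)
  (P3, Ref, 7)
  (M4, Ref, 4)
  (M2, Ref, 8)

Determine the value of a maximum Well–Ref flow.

Augment Well→P2→P1→P3→Ref: bottleneck 3, flow now 3.
Augment Well→P2→P1→M4→Ref: bottleneck 3, flow now 6.
Augment Well→P5→P1→M4→Ref: bottleneck 1, flow now 7.
Augment Well→P5→P1→M2→Ref: bottleneck 8, flow now 15.
No augmenting path remains; maximum flow = 15.
In the residual graph, reachable from Well: {Well, P2, P5, M1, P1, M4}.
Min-cut edges: P1→P3 (3), P1→M2 (8), M4→Ref (4); capacity 3 + 8 + 4 = 15.
This cut is saturated, so no flow can exceed 15.

15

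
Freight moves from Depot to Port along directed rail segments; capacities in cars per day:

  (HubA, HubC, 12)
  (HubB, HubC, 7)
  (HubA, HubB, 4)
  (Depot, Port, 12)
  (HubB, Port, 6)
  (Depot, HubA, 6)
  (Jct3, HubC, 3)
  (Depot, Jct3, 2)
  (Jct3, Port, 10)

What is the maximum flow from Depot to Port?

Augment Depot→Port: bottleneck 12, flow now 12.
Augment Depot→Jct3→Port: bottleneck 2, flow now 14.
Augment Depot→HubA→HubB→Port: bottleneck 4, flow now 18.
No augmenting path remains; maximum flow = 18.
In the residual graph, reachable from Depot: {Depot, HubA, HubC}.
Min-cut edges: Depot→Jct3 (2), Depot→Port (12), HubA→HubB (4); capacity 2 + 12 + 4 = 18.
This cut is saturated, so no flow can exceed 18.

18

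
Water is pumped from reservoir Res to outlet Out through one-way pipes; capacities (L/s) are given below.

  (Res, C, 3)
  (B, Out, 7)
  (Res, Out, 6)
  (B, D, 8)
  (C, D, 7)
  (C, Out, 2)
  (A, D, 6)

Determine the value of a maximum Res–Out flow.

Augment Res→Out: bottleneck 6, flow now 6.
Augment Res→C→Out: bottleneck 2, flow now 8.
No augmenting path remains; maximum flow = 8.
In the residual graph, reachable from Res: {Res, C, D}.
Min-cut edges: Res→Out (6), C→Out (2); capacity 6 + 2 = 8.
This cut is saturated, so no flow can exceed 8.

8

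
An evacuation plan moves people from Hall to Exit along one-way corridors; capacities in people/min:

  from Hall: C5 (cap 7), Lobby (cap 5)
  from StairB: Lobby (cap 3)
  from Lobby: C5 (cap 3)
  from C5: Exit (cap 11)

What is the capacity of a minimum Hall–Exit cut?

Augment Hall→C5→Exit: bottleneck 7, flow now 7.
Augment Hall→Lobby→C5→Exit: bottleneck 3, flow now 10.
No augmenting path remains; maximum flow = 10.
By max-flow min-cut, the minimum cut capacity equals the max flow.
In the residual graph, reachable from Hall: {Hall, Lobby}.
Min-cut edges: Hall→C5 (7), Lobby→C5 (3); capacity 7 + 3 = 10.

10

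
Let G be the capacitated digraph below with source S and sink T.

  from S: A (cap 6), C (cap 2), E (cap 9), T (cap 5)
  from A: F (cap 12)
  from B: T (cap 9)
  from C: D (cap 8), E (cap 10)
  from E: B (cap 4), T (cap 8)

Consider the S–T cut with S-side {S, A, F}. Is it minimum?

Given cut capacity: 2 + 9 + 5 = 16.
Augment S→T: bottleneck 5, flow now 5.
Augment S→E→T: bottleneck 8, flow now 13.
Augment S→E→B→T: bottleneck 1, flow now 14.
Augment S→C→E→B→T: bottleneck 2, flow now 16.
No augmenting path remains; maximum flow = 16.
Cut capacity 16 equals the max flow, so it is a minimum cut.

Yes — it is a minimum cut (capacity 16).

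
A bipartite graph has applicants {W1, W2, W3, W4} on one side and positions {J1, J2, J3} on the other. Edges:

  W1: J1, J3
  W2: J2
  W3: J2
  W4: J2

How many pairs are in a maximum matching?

Unit-capacity flow: source→left, listed edges, right→sink; max matching = max flow.
Augmenting path W1→J1 (+1); matched 1.
Augmenting path W2→J2 (+1); matched 2.
No augmenting path remains; maximum matching = 2.
König certificate: {W1, J2} is a vertex cover of size 2 (every listed pair touches it), so no matching can be larger.

2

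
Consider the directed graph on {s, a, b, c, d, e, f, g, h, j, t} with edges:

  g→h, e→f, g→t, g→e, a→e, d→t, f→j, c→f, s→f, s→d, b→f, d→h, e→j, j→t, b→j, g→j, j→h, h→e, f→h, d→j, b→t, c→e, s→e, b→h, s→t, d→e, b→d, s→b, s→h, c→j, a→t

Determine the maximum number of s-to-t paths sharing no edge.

Assign every edge capacity 1; by Menger, the answer equals the max flow.
Path s→t (+1); total 1.
Path s→b→t (+1); total 2.
Path s→d→t (+1); total 3.
Path s→e→j→t (+1); total 4.
No residual s→t path; max flow = 4.
Certifying cut of size 4: {j→t, s→b, s→d, s→t}.

4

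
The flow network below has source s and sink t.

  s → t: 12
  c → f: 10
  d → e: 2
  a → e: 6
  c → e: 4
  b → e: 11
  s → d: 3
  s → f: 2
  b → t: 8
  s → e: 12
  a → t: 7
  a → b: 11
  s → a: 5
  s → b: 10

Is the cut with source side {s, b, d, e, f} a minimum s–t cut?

Yes — it is a minimum cut (capacity 25).

Given cut capacity: 5 + 12 + 8 = 25.
Augment s→t: bottleneck 12, flow now 12.
Augment s→a→t: bottleneck 5, flow now 17.
Augment s→b→t: bottleneck 8, flow now 25.
No augmenting path remains; maximum flow = 25.
Cut capacity 25 equals the max flow, so it is a minimum cut.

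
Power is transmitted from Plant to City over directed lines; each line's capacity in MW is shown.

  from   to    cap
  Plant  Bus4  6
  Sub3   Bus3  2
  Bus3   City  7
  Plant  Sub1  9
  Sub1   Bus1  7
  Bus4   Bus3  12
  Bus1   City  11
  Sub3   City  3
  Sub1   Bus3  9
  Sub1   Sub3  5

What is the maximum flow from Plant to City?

15

Augment Plant→Sub1→Bus3→City: bottleneck 7, flow now 7.
Augment Plant→Sub1→Bus1→City: bottleneck 2, flow now 9.
Augment Plant→Bus4→Bus3→Sub1→Bus1→City: bottleneck 5, flow now 14. (uses reverse residual edge)
Augment Plant→Bus4→Bus3→Sub1→Sub3→City: bottleneck 1, flow now 15. (uses reverse residual edge)
No augmenting path remains; maximum flow = 15.
In the residual graph, reachable from Plant: {Plant}.
Min-cut edges: Plant→Sub1 (9), Plant→Bus4 (6); capacity 9 + 6 = 15.
This cut is saturated, so no flow can exceed 15.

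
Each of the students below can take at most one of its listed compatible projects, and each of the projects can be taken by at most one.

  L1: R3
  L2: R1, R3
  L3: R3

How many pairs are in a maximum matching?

2

Unit-capacity flow: source→left, listed edges, right→sink; max matching = max flow.
Augmenting path L1→R3 (+1); matched 1.
Augmenting path L2→R1 (+1); matched 2.
No augmenting path remains; maximum matching = 2.
König certificate: {L2, R3} is a vertex cover of size 2 (every listed pair touches it), so no matching can be larger.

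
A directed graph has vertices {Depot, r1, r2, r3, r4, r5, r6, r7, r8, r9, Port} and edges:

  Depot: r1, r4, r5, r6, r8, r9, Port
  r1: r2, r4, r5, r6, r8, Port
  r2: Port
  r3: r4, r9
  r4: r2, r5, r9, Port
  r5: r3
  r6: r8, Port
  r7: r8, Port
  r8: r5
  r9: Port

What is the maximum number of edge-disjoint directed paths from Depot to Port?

Assign every edge capacity 1; by Menger, the answer equals the max flow.
Path Depot→Port (+1); total 1.
Path Depot→r1→Port (+1); total 2.
Path Depot→r4→Port (+1); total 3.
Path Depot→r6→Port (+1); total 4.
Path Depot→r9→Port (+1); total 5.
Path Depot→r5→r3→r4→r2→Port (+1); total 6.
No residual Depot→Port path; max flow = 6.
Certifying cut of size 6: {Depot→Port, Depot→r1, Depot→r4, Depot→r6, Depot→r9, r5→r3}.

6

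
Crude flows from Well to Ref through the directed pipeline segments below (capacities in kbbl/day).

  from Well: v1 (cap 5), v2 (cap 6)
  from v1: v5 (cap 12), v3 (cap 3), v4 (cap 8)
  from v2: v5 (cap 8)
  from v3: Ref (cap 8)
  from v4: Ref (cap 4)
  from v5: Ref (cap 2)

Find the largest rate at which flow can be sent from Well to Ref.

Augment Well→v1→v3→Ref: bottleneck 3, flow now 3.
Augment Well→v1→v4→Ref: bottleneck 2, flow now 5.
Augment Well→v2→v5→Ref: bottleneck 2, flow now 7.
No augmenting path remains; maximum flow = 7.
In the residual graph, reachable from Well: {Well, v2, v5}.
Min-cut edges: Well→v1 (5), v5→Ref (2); capacity 5 + 2 = 7.
This cut is saturated, so no flow can exceed 7.

7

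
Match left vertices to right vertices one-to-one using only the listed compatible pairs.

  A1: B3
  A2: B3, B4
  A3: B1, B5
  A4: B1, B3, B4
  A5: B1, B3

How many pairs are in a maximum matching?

Unit-capacity flow: source→left, listed edges, right→sink; max matching = max flow.
Augmenting path A1→B3 (+1); matched 1.
Augmenting path A2→B4 (+1); matched 2.
Augmenting path A3→B1 (+1); matched 3.
Augmenting path A4→B1→A3→B5 (+1); matched 4.
No augmenting path remains; maximum matching = 4.
König certificate: {A3, B1, B3, B4} is a vertex cover of size 4 (every listed pair touches it), so no matching can be larger.

4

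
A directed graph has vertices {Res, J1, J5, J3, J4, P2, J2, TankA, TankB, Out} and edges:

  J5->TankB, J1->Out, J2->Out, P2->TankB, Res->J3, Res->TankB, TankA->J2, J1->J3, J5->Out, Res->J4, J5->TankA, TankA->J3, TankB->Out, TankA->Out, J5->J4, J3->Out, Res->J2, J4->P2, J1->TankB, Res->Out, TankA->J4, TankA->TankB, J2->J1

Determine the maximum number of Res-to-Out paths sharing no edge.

Assign every edge capacity 1; by Menger, the answer equals the max flow.
Path Res→Out (+1); total 1.
Path Res→J3→Out (+1); total 2.
Path Res→J2→Out (+1); total 3.
Path Res→TankB→Out (+1); total 4.
No residual Res→Out path; max flow = 4.
Certifying cut of size 4: {Res→J2, Res→J3, Res→Out, TankB→Out}.

4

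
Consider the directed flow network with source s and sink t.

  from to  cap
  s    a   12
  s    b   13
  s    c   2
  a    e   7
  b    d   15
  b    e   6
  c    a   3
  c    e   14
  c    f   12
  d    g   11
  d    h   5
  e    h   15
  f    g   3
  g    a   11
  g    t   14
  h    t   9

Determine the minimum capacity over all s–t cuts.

Augment s→a→e→h→t: bottleneck 7, flow now 7.
Augment s→b→d→g→t: bottleneck 11, flow now 18.
Augment s→b→d→h→t: bottleneck 2, flow now 20.
Augment s→c→f→g→t: bottleneck 2, flow now 22.
No augmenting path remains; maximum flow = 22.
By max-flow min-cut, the minimum cut capacity equals the max flow.
In the residual graph, reachable from s: {s, a}.
Min-cut edges: s→b (13), s→c (2), a→e (7); capacity 13 + 2 + 7 = 22.

22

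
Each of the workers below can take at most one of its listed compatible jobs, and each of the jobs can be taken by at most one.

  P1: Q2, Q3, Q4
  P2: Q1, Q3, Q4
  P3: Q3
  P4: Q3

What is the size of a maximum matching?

3

Unit-capacity flow: source→left, listed edges, right→sink; max matching = max flow.
Augmenting path P1→Q2 (+1); matched 1.
Augmenting path P2→Q1 (+1); matched 2.
Augmenting path P3→Q3 (+1); matched 3.
No augmenting path remains; maximum matching = 3.
König certificate: {P1, P2, Q3} is a vertex cover of size 3 (every listed pair touches it), so no matching can be larger.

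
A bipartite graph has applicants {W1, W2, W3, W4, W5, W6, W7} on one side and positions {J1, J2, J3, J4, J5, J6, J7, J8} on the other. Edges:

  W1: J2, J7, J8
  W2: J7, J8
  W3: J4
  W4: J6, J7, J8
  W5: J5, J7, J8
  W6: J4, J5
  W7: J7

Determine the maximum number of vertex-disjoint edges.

Unit-capacity flow: source→left, listed edges, right→sink; max matching = max flow.
Augmenting path W1→J2 (+1); matched 1.
Augmenting path W2→J7 (+1); matched 2.
Augmenting path W3→J4 (+1); matched 3.
Augmenting path W4→J6 (+1); matched 4.
Augmenting path W5→J5 (+1); matched 5.
Augmenting path W6→J5→W5→J8 (+1); matched 6.
No augmenting path remains; maximum matching = 6.
König certificate: {W1, W4, J4, J5, J7, J8} is a vertex cover of size 6 (every listed pair touches it), so no matching can be larger.

6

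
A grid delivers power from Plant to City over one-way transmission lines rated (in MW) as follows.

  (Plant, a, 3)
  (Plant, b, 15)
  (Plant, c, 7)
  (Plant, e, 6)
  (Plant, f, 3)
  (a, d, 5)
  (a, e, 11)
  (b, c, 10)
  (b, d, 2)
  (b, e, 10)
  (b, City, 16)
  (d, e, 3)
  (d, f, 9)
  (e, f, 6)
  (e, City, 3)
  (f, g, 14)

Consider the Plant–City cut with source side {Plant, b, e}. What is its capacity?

50

Edges leaving {Plant, b, e}: Plant→a (3), Plant→c (7), Plant→f (3), b→c (10), b→d (2), b→City (16), e→f (6), e→City (3).
Cut capacity = 3 + 7 + 3 + 10 + 2 + 16 + 6 + 3 = 50.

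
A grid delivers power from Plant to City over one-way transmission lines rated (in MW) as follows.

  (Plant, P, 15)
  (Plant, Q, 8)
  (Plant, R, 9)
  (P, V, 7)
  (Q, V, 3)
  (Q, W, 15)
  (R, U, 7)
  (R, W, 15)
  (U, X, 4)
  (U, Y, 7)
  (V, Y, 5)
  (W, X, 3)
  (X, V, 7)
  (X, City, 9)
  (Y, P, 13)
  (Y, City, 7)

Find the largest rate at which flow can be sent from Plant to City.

Augment Plant→P→V→Y→City: bottleneck 5, flow now 5.
Augment Plant→Q→W→X→City: bottleneck 3, flow now 8.
Augment Plant→R→U→X→City: bottleneck 4, flow now 12.
Augment Plant→R→U→Y→City: bottleneck 2, flow now 14.
No augmenting path remains; maximum flow = 14.
In the residual graph, reachable from Plant: {Plant, P, Q, R, U, V, W, Y}.
Min-cut edges: U→X (4), W→X (3), Y→City (7); capacity 4 + 3 + 7 = 14.
This cut is saturated, so no flow can exceed 14.

14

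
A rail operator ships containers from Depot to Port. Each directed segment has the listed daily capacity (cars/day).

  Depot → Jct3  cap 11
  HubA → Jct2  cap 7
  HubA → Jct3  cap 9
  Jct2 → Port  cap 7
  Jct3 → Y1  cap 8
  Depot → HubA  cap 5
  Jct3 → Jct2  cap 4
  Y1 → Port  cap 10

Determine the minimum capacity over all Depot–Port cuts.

15

Augment Depot→HubA→Jct2→Port: bottleneck 5, flow now 5.
Augment Depot→Jct3→Jct2→Port: bottleneck 2, flow now 7.
Augment Depot→Jct3→Y1→Port: bottleneck 8, flow now 15.
No augmenting path remains; maximum flow = 15.
By max-flow min-cut, the minimum cut capacity equals the max flow.
In the residual graph, reachable from Depot: {Depot, HubA, Jct3, Jct2}.
Min-cut edges: Jct3→Y1 (8), Jct2→Port (7); capacity 8 + 7 = 15.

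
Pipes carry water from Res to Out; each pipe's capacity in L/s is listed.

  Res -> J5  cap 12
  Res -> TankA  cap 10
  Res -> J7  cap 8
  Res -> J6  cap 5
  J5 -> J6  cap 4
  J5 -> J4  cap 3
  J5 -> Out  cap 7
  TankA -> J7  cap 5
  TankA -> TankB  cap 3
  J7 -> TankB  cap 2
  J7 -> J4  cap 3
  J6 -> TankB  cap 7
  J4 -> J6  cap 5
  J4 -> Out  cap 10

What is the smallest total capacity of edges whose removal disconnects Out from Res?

13

Augment Res→J5→Out: bottleneck 7, flow now 7.
Augment Res→J5→J4→Out: bottleneck 3, flow now 10.
Augment Res→J7→J4→Out: bottleneck 3, flow now 13.
No augmenting path remains; maximum flow = 13.
By max-flow min-cut, the minimum cut capacity equals the max flow.
In the residual graph, reachable from Res: {Res, J5, TankA, J7, J6, TankB}.
Min-cut edges: J5→J4 (3), J5→Out (7), J7→J4 (3); capacity 3 + 7 + 3 = 13.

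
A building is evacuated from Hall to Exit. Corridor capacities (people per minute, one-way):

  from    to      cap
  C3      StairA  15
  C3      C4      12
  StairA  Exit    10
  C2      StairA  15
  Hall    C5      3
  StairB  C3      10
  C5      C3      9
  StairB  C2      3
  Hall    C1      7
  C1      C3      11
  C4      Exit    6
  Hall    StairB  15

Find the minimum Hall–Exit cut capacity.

Augment Hall→C5→C3→StairA→Exit: bottleneck 3, flow now 3.
Augment Hall→StairB→C3→StairA→Exit: bottleneck 7, flow now 10.
Augment Hall→StairB→C3→C4→Exit: bottleneck 3, flow now 13.
Augment Hall→C1→C3→C4→Exit: bottleneck 3, flow now 16.
No augmenting path remains; maximum flow = 16.
By max-flow min-cut, the minimum cut capacity equals the max flow.
In the residual graph, reachable from Hall: {Hall, C5, StairB, C1, C3, C2, StairA, C4}.
Min-cut edges: StairA→Exit (10), C4→Exit (6); capacity 10 + 6 = 16.

16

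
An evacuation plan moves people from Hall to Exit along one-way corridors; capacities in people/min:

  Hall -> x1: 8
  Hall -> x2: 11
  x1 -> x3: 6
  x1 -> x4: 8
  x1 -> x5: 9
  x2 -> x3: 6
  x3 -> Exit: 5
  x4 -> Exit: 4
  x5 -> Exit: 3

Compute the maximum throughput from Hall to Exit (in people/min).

12

Augment Hall→x1→x3→Exit: bottleneck 5, flow now 5.
Augment Hall→x1→x4→Exit: bottleneck 3, flow now 8.
Augment Hall→x2→x3→x1→x4→Exit: bottleneck 1, flow now 9. (uses reverse residual edge)
Augment Hall→x2→x3→x1→x5→Exit: bottleneck 3, flow now 12. (uses reverse residual edge)
No augmenting path remains; maximum flow = 12.
In the residual graph, reachable from Hall: {Hall, x1, x2, x3, x4, x5}.
Min-cut edges: x3→Exit (5), x4→Exit (4), x5→Exit (3); capacity 5 + 4 + 3 = 12.
This cut is saturated, so no flow can exceed 12.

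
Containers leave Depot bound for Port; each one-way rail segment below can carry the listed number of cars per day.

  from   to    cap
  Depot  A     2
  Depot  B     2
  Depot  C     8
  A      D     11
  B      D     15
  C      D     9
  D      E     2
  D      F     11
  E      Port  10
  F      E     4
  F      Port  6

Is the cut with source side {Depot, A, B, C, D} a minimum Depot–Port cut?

Given cut capacity: 2 + 11 = 13.
Augment Depot→A→D→E→Port: bottleneck 2, flow now 2.
Augment Depot→B→D→F→Port: bottleneck 2, flow now 4.
Augment Depot→C→D→F→Port: bottleneck 4, flow now 8.
Augment Depot→C→D→F→E→Port: bottleneck 4, flow now 12.
No augmenting path remains; maximum flow = 12.
In the residual graph, reachable from Depot: {Depot}.
Min-cut edges: Depot→A (2), Depot→B (2), Depot→C (8); capacity 2 + 2 + 8 = 12.
Cut capacity 13 exceeds the max flow 12, so it is not minimum.

No — its capacity is 13, but the minimum cut has capacity 12.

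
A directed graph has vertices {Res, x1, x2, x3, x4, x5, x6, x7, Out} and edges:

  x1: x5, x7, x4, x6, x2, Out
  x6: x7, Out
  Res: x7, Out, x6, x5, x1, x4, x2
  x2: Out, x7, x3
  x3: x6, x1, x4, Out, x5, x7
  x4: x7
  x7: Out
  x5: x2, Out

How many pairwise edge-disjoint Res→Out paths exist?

Assign every edge capacity 1; by Menger, the answer equals the max flow.
Path Res→Out (+1); total 1.
Path Res→x1→Out (+1); total 2.
Path Res→x2→Out (+1); total 3.
Path Res→x5→Out (+1); total 4.
Path Res→x6→Out (+1); total 5.
Path Res→x7→Out (+1); total 6.
No residual Res→Out path; max flow = 6.
Certifying cut of size 6: {Res→Out, Res→x1, Res→x2, Res→x5, Res→x6, x7→Out}.

6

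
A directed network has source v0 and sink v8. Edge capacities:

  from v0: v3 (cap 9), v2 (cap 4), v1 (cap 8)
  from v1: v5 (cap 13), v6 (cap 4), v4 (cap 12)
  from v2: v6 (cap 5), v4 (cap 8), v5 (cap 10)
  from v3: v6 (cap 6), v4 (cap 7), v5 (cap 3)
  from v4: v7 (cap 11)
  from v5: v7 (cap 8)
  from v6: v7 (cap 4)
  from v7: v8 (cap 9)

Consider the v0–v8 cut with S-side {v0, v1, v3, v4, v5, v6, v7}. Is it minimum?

No — its capacity is 13, but the minimum cut has capacity 9.

Given cut capacity: 4 + 9 = 13.
Augment v0→v1→v4→v7→v8: bottleneck 8, flow now 8.
Augment v0→v2→v4→v7→v8: bottleneck 1, flow now 9.
No augmenting path remains; maximum flow = 9.
In the residual graph, reachable from v0: {v0, v1, v2, v3, v4, v5, v6, v7}.
Min-cut edges: v7→v8 (9); capacity 9 = 9.
Cut capacity 13 exceeds the max flow 9, so it is not minimum.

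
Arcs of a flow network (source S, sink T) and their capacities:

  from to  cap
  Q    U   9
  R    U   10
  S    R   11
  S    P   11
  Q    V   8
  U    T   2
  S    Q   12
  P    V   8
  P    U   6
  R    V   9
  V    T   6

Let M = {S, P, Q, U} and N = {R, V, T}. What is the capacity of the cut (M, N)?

29

Edges leaving {S, P, Q, U}: S→R (11), P→V (8), Q→V (8), U→T (2).
Cut capacity = 11 + 8 + 8 + 2 = 29.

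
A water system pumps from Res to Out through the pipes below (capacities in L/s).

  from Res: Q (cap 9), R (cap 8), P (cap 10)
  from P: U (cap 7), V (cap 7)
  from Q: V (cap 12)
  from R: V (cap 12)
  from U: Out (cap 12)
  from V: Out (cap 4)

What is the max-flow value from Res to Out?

Augment Res→P→U→Out: bottleneck 7, flow now 7.
Augment Res→P→V→Out: bottleneck 3, flow now 10.
Augment Res→Q→V→Out: bottleneck 1, flow now 11.
No augmenting path remains; maximum flow = 11.
In the residual graph, reachable from Res: {Res, P, Q, R, V}.
Min-cut edges: P→U (7), V→Out (4); capacity 7 + 4 = 11.
This cut is saturated, so no flow can exceed 11.

11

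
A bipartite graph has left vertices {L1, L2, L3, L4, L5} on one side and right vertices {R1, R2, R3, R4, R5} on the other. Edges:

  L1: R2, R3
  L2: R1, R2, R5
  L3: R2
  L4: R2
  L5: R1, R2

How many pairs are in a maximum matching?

4

Unit-capacity flow: source→left, listed edges, right→sink; max matching = max flow.
Augmenting path L1→R2 (+1); matched 1.
Augmenting path L2→R1 (+1); matched 2.
Augmenting path L3→R2→L1→R3 (+1); matched 3.
Augmenting path L5→R1→L2→R5 (+1); matched 4.
No augmenting path remains; maximum matching = 4.
König certificate: {L1, L2, L5, R2} is a vertex cover of size 4 (every listed pair touches it), so no matching can be larger.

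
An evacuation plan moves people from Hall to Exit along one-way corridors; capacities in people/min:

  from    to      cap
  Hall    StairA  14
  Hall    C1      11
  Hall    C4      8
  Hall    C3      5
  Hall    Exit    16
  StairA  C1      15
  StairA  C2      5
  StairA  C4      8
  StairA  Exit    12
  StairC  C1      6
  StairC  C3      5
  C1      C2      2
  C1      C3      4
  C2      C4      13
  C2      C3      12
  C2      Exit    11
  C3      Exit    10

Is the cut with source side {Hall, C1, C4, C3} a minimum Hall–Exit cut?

No — its capacity is 42, but the minimum cut has capacity 41.

Given cut capacity: 14 + 16 + 2 + 10 = 42.
Augment Hall→Exit: bottleneck 16, flow now 16.
Augment Hall→StairA→Exit: bottleneck 12, flow now 28.
Augment Hall→C3→Exit: bottleneck 5, flow now 33.
Augment Hall→StairA→C2→Exit: bottleneck 2, flow now 35.
Augment Hall→C1→C2→Exit: bottleneck 2, flow now 37.
Augment Hall→C1→C3→Exit: bottleneck 4, flow now 41.
No augmenting path remains; maximum flow = 41.
In the residual graph, reachable from Hall: {Hall, C1, C4}.
Min-cut edges: Hall→StairA (14), Hall→C3 (5), Hall→Exit (16), C1→C2 (2), C1→C3 (4); capacity 14 + 5 + 16 + 2 + 4 = 41.
Cut capacity 42 exceeds the max flow 41, so it is not minimum.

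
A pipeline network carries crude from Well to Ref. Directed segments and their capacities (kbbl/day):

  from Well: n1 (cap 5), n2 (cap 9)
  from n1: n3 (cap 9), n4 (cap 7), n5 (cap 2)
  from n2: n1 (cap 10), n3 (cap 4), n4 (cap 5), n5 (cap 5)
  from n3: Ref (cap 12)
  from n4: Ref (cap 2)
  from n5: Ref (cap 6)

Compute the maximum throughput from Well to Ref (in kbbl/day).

14

Augment Well→n1→n3→Ref: bottleneck 5, flow now 5.
Augment Well→n2→n3→Ref: bottleneck 4, flow now 9.
Augment Well→n2→n4→Ref: bottleneck 2, flow now 11.
Augment Well→n2→n5→Ref: bottleneck 3, flow now 14.
No augmenting path remains; maximum flow = 14.
In the residual graph, reachable from Well: {Well}.
Min-cut edges: Well→n1 (5), Well→n2 (9); capacity 5 + 9 = 14.
This cut is saturated, so no flow can exceed 14.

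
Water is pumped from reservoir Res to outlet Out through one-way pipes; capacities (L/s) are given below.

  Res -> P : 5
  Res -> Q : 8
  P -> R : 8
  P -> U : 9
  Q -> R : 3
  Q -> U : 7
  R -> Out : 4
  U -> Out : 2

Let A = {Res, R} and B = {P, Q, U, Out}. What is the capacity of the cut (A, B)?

17

Edges leaving {Res, R}: Res→P (5), Res→Q (8), R→Out (4).
Cut capacity = 5 + 8 + 4 = 17.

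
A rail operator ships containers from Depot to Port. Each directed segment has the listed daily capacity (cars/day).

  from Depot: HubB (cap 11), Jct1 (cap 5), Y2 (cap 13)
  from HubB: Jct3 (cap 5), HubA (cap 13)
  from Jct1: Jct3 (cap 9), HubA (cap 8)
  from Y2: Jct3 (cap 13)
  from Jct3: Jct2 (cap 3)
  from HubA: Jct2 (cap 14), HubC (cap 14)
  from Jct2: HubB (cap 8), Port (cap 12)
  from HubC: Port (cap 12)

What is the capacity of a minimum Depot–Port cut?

Augment Depot→HubB→Jct3→Jct2→Port: bottleneck 3, flow now 3.
Augment Depot→HubB→HubA→Jct2→Port: bottleneck 8, flow now 11.
Augment Depot→Jct1→HubA→Jct2→Port: bottleneck 1, flow now 12.
Augment Depot→Jct1→HubA→HubC→Port: bottleneck 4, flow now 16.
Augment Depot→Y2→Jct3→HubB→HubA→HubC→Port: bottleneck 3, flow now 19. (uses reverse residual edge)
No augmenting path remains; maximum flow = 19.
By max-flow min-cut, the minimum cut capacity equals the max flow.
In the residual graph, reachable from Depot: {Depot, Y2, Jct3}.
Min-cut edges: Depot→HubB (11), Depot→Jct1 (5), Jct3→Jct2 (3); capacity 11 + 5 + 3 = 19.

19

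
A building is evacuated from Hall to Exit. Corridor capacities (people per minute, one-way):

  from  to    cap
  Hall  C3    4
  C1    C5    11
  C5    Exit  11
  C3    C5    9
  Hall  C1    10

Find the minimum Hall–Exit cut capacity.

11

Augment Hall→C3→C5→Exit: bottleneck 4, flow now 4.
Augment Hall→C1→C5→Exit: bottleneck 7, flow now 11.
No augmenting path remains; maximum flow = 11.
By max-flow min-cut, the minimum cut capacity equals the max flow.
In the residual graph, reachable from Hall: {Hall, C3, C1, C5}.
Min-cut edges: C5→Exit (11); capacity 11 = 11.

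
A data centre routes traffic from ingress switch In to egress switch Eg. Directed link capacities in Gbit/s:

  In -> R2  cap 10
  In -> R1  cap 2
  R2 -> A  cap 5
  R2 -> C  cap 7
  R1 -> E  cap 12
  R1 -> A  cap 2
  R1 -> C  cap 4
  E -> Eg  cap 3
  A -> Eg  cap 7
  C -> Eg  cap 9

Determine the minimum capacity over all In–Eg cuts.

12

Augment In→R2→A→Eg: bottleneck 5, flow now 5.
Augment In→R2→C→Eg: bottleneck 5, flow now 10.
Augment In→R1→E→Eg: bottleneck 2, flow now 12.
No augmenting path remains; maximum flow = 12.
By max-flow min-cut, the minimum cut capacity equals the max flow.
In the residual graph, reachable from In: {In}.
Min-cut edges: In→R2 (10), In→R1 (2); capacity 10 + 2 = 12.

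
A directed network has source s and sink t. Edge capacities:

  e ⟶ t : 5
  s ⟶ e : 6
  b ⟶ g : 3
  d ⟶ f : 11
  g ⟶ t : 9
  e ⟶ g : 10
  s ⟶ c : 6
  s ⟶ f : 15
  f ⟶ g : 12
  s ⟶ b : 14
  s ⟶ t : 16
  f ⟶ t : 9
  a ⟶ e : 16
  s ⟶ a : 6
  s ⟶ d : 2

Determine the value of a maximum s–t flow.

39

Augment s→t: bottleneck 16, flow now 16.
Augment s→e→t: bottleneck 5, flow now 21.
Augment s→f→t: bottleneck 9, flow now 30.
Augment s→b→g→t: bottleneck 3, flow now 33.
Augment s→e→g→t: bottleneck 1, flow now 34.
Augment s→f→g→t: bottleneck 5, flow now 39.
No augmenting path remains; maximum flow = 39.
In the residual graph, reachable from s: {s, a, b, c, d, e, f, g}.
Min-cut edges: s→t (16), e→t (5), f→t (9), g→t (9); capacity 16 + 5 + 9 + 9 = 39.
This cut is saturated, so no flow can exceed 39.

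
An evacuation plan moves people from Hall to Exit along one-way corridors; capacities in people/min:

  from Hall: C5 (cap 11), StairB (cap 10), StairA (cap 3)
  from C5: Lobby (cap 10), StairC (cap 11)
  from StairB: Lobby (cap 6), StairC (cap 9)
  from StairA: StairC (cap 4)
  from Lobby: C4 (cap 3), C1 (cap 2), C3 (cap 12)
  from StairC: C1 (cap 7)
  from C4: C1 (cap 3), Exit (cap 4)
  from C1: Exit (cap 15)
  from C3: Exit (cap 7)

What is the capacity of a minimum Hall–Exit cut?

19

Augment Hall→C5→Lobby→C4→Exit: bottleneck 3, flow now 3.
Augment Hall→C5→Lobby→C1→Exit: bottleneck 2, flow now 5.
Augment Hall→C5→Lobby→C3→Exit: bottleneck 5, flow now 10.
Augment Hall→C5→StairC→C1→Exit: bottleneck 1, flow now 11.
Augment Hall→StairB→Lobby→C3→Exit: bottleneck 2, flow now 13.
Augment Hall→StairB→StairC→C1→Exit: bottleneck 6, flow now 19.
No augmenting path remains; maximum flow = 19.
By max-flow min-cut, the minimum cut capacity equals the max flow.
In the residual graph, reachable from Hall: {Hall, C5, StairB, StairA, Lobby, StairC, C3}.
Min-cut edges: Lobby→C4 (3), Lobby→C1 (2), StairC→C1 (7), C3→Exit (7); capacity 3 + 2 + 7 + 7 = 19.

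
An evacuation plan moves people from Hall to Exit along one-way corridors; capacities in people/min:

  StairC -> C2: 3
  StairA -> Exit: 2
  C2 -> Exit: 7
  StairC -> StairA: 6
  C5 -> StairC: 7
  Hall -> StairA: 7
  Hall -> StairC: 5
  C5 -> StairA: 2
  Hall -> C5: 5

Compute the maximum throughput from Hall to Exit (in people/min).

5

Augment Hall→StairA→Exit: bottleneck 2, flow now 2.
Augment Hall→StairC→C2→Exit: bottleneck 3, flow now 5.
No augmenting path remains; maximum flow = 5.
In the residual graph, reachable from Hall: {Hall, C5, StairC, StairA}.
Min-cut edges: StairC→C2 (3), StairA→Exit (2); capacity 3 + 2 = 5.
This cut is saturated, so no flow can exceed 5.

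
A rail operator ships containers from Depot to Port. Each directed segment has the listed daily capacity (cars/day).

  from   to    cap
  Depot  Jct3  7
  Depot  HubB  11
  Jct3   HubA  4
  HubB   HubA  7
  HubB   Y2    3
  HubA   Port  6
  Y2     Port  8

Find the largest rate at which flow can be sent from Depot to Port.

Augment Depot→Jct3→HubA→Port: bottleneck 4, flow now 4.
Augment Depot→HubB→HubA→Port: bottleneck 2, flow now 6.
Augment Depot→HubB→Y2→Port: bottleneck 3, flow now 9.
No augmenting path remains; maximum flow = 9.
In the residual graph, reachable from Depot: {Depot, Jct3, HubB, HubA}.
Min-cut edges: HubB→Y2 (3), HubA→Port (6); capacity 3 + 6 = 9.
This cut is saturated, so no flow can exceed 9.

9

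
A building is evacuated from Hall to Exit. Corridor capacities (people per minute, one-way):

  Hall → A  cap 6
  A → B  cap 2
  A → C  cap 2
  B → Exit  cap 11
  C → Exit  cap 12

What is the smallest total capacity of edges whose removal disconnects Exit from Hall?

Augment Hall→A→B→Exit: bottleneck 2, flow now 2.
Augment Hall→A→C→Exit: bottleneck 2, flow now 4.
No augmenting path remains; maximum flow = 4.
By max-flow min-cut, the minimum cut capacity equals the max flow.
In the residual graph, reachable from Hall: {Hall, A}.
Min-cut edges: A→B (2), A→C (2); capacity 2 + 2 = 4.

4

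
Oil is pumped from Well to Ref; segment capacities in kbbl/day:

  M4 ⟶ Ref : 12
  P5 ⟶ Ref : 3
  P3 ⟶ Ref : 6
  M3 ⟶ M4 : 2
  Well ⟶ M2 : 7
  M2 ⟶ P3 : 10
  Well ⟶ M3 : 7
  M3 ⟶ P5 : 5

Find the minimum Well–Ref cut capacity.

Augment Well→M2→P3→Ref: bottleneck 6, flow now 6.
Augment Well→M3→P5→Ref: bottleneck 3, flow now 9.
Augment Well→M3→M4→Ref: bottleneck 2, flow now 11.
No augmenting path remains; maximum flow = 11.
By max-flow min-cut, the minimum cut capacity equals the max flow.
In the residual graph, reachable from Well: {Well, M2, M3, P5, P3}.
Min-cut edges: M3→M4 (2), P5→Ref (3), P3→Ref (6); capacity 2 + 3 + 6 = 11.

11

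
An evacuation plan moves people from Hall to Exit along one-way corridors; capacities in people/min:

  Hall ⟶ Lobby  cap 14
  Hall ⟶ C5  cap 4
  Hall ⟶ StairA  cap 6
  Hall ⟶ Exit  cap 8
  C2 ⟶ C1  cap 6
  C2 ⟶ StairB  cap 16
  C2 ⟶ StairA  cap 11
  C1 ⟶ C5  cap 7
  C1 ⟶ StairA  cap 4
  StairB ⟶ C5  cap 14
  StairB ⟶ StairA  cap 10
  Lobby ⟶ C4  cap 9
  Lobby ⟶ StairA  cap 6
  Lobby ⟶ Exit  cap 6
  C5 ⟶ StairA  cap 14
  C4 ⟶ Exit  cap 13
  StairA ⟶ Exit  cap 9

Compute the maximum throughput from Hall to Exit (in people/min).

31

Augment Hall→Exit: bottleneck 8, flow now 8.
Augment Hall→Lobby→Exit: bottleneck 6, flow now 14.
Augment Hall→StairA→Exit: bottleneck 6, flow now 20.
Augment Hall→Lobby→C4→Exit: bottleneck 8, flow now 28.
Augment Hall→C5→StairA→Exit: bottleneck 3, flow now 31.
No augmenting path remains; maximum flow = 31.
In the residual graph, reachable from Hall: {Hall, C5, StairA}.
Min-cut edges: Hall→Lobby (14), Hall→Exit (8), StairA→Exit (9); capacity 14 + 8 + 9 = 31.
This cut is saturated, so no flow can exceed 31.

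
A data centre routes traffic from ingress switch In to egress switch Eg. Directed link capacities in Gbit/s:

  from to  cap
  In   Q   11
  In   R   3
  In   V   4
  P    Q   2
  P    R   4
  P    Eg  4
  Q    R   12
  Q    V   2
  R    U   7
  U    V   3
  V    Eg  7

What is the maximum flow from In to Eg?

Augment In→V→Eg: bottleneck 4, flow now 4.
Augment In→Q→V→Eg: bottleneck 2, flow now 6.
Augment In→R→U→V→Eg: bottleneck 1, flow now 7.
No augmenting path remains; maximum flow = 7.
In the residual graph, reachable from In: {In, Q, R, U, V}.
Min-cut edges: V→Eg (7); capacity 7 = 7.
This cut is saturated, so no flow can exceed 7.

7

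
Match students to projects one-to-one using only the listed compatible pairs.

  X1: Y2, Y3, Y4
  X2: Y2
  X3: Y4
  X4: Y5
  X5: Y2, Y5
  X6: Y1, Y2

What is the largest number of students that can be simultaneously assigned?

Unit-capacity flow: source→left, listed edges, right→sink; max matching = max flow.
Augmenting path X1→Y2 (+1); matched 1.
Augmenting path X3→Y4 (+1); matched 2.
Augmenting path X4→Y5 (+1); matched 3.
Augmenting path X6→Y1 (+1); matched 4.
Augmenting path X2→Y2→X1→Y3 (+1); matched 5.
No augmenting path remains; maximum matching = 5.
König certificate: {X1, X3, X6, Y2, Y5} is a vertex cover of size 5 (every listed pair touches it), so no matching can be larger.

5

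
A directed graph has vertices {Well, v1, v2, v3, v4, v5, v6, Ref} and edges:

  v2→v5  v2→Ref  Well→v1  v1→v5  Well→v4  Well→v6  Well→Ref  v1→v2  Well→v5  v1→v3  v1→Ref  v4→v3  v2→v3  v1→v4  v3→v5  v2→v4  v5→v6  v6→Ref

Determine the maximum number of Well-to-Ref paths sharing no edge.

3

Assign every edge capacity 1; by Menger, the answer equals the max flow.
Path Well→Ref (+1); total 1.
Path Well→v1→Ref (+1); total 2.
Path Well→v6→Ref (+1); total 3.
No residual Well→Ref path; max flow = 3.
Certifying cut of size 3: {Well→Ref, Well→v1, v6→Ref}.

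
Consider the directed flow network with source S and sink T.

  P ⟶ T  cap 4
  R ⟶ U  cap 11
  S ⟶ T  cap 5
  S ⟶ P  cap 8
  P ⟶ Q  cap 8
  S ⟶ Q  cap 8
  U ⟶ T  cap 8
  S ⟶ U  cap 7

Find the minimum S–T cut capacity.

16

Augment S→T: bottleneck 5, flow now 5.
Augment S→P→T: bottleneck 4, flow now 9.
Augment S→U→T: bottleneck 7, flow now 16.
No augmenting path remains; maximum flow = 16.
By max-flow min-cut, the minimum cut capacity equals the max flow.
In the residual graph, reachable from S: {S, P, Q}.
Min-cut edges: S→U (7), S→T (5), P→T (4); capacity 7 + 5 + 4 = 16.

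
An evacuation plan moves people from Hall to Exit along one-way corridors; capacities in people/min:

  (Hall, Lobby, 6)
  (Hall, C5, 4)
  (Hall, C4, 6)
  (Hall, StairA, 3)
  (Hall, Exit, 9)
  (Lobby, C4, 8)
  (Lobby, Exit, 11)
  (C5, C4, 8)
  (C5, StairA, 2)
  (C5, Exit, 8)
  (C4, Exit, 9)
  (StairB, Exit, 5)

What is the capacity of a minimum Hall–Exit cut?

25

Augment Hall→Exit: bottleneck 9, flow now 9.
Augment Hall→Lobby→Exit: bottleneck 6, flow now 15.
Augment Hall→C5→Exit: bottleneck 4, flow now 19.
Augment Hall→C4→Exit: bottleneck 6, flow now 25.
No augmenting path remains; maximum flow = 25.
By max-flow min-cut, the minimum cut capacity equals the max flow.
In the residual graph, reachable from Hall: {Hall, StairA}.
Min-cut edges: Hall→Lobby (6), Hall→C5 (4), Hall→C4 (6), Hall→Exit (9); capacity 6 + 4 + 6 + 9 = 25.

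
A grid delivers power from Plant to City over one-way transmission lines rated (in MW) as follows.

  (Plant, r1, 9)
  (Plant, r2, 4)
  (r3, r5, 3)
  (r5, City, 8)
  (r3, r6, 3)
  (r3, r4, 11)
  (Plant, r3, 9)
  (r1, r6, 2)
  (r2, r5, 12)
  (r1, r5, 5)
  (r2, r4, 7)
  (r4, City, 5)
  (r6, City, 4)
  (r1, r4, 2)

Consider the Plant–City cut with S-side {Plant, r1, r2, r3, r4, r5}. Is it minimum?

Given cut capacity: 2 + 3 + 5 + 8 = 18.
Augment Plant→r1→r4→City: bottleneck 2, flow now 2.
Augment Plant→r1→r5→City: bottleneck 5, flow now 7.
Augment Plant→r1→r6→City: bottleneck 2, flow now 9.
Augment Plant→r2→r4→City: bottleneck 3, flow now 12.
Augment Plant→r2→r5→City: bottleneck 1, flow now 13.
Augment Plant→r3→r5→City: bottleneck 2, flow now 15.
Augment Plant→r3→r6→City: bottleneck 2, flow now 17.
No augmenting path remains; maximum flow = 17.
In the residual graph, reachable from Plant: {Plant, r1, r2, r3, r4, r5, r6}.
Min-cut edges: r4→City (5), r5→City (8), r6→City (4); capacity 5 + 8 + 4 = 17.
Cut capacity 18 exceeds the max flow 17, so it is not minimum.

No — its capacity is 18, but the minimum cut has capacity 17.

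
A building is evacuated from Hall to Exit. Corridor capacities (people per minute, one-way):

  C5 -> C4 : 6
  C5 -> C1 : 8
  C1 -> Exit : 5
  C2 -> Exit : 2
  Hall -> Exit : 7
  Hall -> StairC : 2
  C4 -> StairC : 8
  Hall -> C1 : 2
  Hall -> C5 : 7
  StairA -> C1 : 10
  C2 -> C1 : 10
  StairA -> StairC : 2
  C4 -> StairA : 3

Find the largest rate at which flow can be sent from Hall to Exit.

12

Augment Hall→Exit: bottleneck 7, flow now 7.
Augment Hall→C1→Exit: bottleneck 2, flow now 9.
Augment Hall→C5→C1→Exit: bottleneck 3, flow now 12.
No augmenting path remains; maximum flow = 12.
In the residual graph, reachable from Hall: {Hall, C5, C4, StairA, StairC, C1}.
Min-cut edges: Hall→Exit (7), C1→Exit (5); capacity 7 + 5 = 12.
This cut is saturated, so no flow can exceed 12.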